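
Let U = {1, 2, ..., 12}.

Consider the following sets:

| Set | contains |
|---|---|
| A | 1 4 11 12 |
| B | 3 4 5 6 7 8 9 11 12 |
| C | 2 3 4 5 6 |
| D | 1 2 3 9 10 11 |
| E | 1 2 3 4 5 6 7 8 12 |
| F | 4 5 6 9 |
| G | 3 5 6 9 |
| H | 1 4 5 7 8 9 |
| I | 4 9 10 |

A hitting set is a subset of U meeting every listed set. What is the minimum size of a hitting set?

Take T = {3, 4}. Each listed set contains at least one of these, so T is a hitting set of size 2.
The sets A, G are pairwise disjoint, so any hitting set needs a separate item for each — at least 2. Hence 2 is optimal.

2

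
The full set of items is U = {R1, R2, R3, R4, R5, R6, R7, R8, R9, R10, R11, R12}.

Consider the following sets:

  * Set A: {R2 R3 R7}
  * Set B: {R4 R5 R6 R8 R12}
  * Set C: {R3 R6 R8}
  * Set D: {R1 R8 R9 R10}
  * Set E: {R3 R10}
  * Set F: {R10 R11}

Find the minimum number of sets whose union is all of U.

Take {A, B, D, F}. Their union is {R1, R2, R3, R4, R5, R6, R7, R8, R9, R10, R11, R12}, which is all 12 items.
Only B contains R4, so B is forced; the remaining 7 items need at least 3 more sets (each remaining set adds at most 3) — so at least 4 sets are needed, and 4 is optimal.

4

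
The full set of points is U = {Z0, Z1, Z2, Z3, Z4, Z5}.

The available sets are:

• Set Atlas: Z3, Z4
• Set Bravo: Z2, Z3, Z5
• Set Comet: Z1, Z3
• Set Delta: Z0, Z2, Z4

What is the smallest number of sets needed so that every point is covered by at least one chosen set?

Bravo and Comet and Delta together: Bravo ∪ Comet ∪ Delta = {Z0, Z1, Z2, Z3, Z4, Z5} — every point is covered.
Only Delta contains Z0, so Delta is forced; the remaining 3 points need at least 2 more sets (each remaining set adds at most 2) — so at least 3 sets are needed, and 3 is optimal.

3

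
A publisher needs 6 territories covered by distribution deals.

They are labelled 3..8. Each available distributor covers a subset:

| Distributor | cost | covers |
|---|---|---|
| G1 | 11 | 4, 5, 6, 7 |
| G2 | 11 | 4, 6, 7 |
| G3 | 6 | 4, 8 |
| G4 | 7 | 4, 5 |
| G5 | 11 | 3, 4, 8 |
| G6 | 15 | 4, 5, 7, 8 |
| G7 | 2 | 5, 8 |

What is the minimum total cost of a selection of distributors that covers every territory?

G1, G5 together cover every territory (G1 ∪ G5 = {3, 4, 5, 6, 7, 8}); total cost 11 + 11 = 22.
The greedy pick G7, G1, G5 costs 24; no covering selection beats 22.

22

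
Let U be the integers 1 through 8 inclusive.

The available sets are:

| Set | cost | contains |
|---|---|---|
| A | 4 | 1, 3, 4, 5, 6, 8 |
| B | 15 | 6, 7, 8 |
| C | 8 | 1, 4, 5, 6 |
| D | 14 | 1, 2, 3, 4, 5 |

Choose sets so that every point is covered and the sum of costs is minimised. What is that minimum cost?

29

B, D together cover every point (B ∪ D = {1, 2, 3, 4, 5, 6, 7, 8}); total cost 15 + 14 = 29.
The greedy pick A, D, B costs 33; no covering selection beats 29.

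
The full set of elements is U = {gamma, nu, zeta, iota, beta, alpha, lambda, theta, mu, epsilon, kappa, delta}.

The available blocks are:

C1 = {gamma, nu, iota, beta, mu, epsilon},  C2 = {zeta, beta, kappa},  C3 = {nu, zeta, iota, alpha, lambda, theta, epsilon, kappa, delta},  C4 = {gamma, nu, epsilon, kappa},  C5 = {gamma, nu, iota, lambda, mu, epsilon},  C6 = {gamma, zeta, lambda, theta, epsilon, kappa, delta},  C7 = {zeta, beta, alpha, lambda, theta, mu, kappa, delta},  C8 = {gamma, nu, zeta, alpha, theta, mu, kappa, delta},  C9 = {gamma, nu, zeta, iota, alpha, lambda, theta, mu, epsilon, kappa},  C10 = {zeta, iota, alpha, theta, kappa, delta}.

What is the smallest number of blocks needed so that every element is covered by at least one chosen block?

2

C1 and C7 together: C1 ∪ C7 = {gamma, nu, zeta, iota, beta, alpha, lambda, theta, mu, epsilon, kappa, delta} — every element is covered.
No single block has all 12 elements (the largest, C9, has 10), so 2 is optimal.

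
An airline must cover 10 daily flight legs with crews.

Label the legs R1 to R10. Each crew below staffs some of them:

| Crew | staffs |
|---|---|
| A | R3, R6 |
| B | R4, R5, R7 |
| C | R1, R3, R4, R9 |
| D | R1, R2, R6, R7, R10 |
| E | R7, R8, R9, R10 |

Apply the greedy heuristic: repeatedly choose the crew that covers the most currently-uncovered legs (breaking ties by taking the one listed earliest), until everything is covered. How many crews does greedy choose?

Greedy: pick D (covers 5 new) → pick C (covers 3 new) → pick B (covers 1 new) → pick E (covers 1 new). Total picks: 4.

4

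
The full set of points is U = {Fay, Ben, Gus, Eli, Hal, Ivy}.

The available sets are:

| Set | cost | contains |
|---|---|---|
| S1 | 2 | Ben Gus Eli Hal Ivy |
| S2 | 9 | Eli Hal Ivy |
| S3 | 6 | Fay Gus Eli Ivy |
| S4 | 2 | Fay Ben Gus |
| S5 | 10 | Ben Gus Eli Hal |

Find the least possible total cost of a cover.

S1, S4 together cover every point (S1 ∪ S4 = {Fay, Ben, Gus, Eli, Hal, Ivy}); total cost 2 + 2 = 4.
No covering selection has total cost below 4.

4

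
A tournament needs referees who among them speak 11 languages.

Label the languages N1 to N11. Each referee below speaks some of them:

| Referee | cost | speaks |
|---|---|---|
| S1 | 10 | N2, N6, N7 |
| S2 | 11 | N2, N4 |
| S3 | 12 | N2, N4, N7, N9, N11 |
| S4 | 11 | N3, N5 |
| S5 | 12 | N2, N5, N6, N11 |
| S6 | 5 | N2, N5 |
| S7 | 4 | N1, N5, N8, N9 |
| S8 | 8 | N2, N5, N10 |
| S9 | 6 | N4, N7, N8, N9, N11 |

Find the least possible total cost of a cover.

39

S1, S4, S7, S8, S9 together cover every language (S1 ∪ S4 ∪ S7 ∪ S8 ∪ S9 = {N1, N2, N3, N4, N5, N6, N7, N8, N9, N10, N11}); total cost 10 + 11 + 4 + 8 + 6 = 39.
No covering selection has total cost below 39.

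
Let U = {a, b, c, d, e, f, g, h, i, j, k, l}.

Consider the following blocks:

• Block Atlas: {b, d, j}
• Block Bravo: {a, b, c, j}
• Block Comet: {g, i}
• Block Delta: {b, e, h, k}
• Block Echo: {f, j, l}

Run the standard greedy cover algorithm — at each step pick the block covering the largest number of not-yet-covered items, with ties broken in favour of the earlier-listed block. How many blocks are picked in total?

5

Greedy: pick Bravo (covers 4 new) → pick Delta (covers 3 new) → pick Comet (covers 2 new) → pick Echo (covers 2 new) → pick Atlas (covers 1 new). Total picks: 5.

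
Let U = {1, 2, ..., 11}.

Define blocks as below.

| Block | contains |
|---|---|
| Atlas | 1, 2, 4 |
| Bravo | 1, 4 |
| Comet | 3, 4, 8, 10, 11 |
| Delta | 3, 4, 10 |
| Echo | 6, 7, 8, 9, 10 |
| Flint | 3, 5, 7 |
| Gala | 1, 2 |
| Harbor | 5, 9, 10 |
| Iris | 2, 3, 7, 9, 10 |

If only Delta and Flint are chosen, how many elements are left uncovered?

Union of Delta, Flint = {3, 4, 5, 7, 10}.
Not covered: 1, 2, 6, 8, 9, 11 — 6 elements.

6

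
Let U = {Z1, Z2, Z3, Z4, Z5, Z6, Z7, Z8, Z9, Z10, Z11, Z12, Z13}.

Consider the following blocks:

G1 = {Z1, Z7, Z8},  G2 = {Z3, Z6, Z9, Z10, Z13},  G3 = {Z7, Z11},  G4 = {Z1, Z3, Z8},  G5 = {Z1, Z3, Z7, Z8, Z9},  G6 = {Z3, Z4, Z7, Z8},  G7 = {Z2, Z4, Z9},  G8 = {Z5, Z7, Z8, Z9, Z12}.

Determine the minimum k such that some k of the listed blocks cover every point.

G2 and G3 and G5 and G7 and G8 together: G2 ∪ G3 ∪ G5 ∪ G7 ∪ G8 = {Z1, Z2, Z3, Z4, Z5, Z6, Z7, Z8, Z9, Z10, Z11, Z12, Z13} — every point is covered.
No 4 of the 8 blocks cover everything (all 70 combinations miss at least one point), so 5 is optimal.

5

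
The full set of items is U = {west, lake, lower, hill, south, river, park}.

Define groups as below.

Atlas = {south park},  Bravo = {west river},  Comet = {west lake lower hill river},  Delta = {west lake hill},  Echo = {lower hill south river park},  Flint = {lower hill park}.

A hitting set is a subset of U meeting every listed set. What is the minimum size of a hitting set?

The 2 items {west, park} hit every group.
The groups Atlas, Delta are pairwise disjoint, so any hitting set needs a separate item for each — at least 2. Hence 2 is optimal.

2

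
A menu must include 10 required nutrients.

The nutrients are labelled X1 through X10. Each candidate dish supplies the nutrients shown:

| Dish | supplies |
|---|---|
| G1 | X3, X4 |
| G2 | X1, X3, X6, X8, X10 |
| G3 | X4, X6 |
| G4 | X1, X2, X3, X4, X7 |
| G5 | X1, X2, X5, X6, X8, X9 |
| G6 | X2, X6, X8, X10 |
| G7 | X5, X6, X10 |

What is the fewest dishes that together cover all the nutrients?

Take {G4, G5, G7}. Their union is {X1, X2, X3, X4, X5, X6, X7, X8, X9, X10}, which is all 10 nutrients.
Only G4 contains X7, so G4 is forced; the remaining 5 nutrients need at least 2 more dishes (each remaining dish adds at most 4) — so at least 3 dishes are needed, and 3 is optimal.

3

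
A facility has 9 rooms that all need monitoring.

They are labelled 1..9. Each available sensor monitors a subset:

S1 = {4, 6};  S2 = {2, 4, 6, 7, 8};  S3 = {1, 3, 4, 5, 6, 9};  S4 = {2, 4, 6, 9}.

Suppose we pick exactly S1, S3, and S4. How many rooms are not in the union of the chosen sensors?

2

Union of S1, S3, S4 = {1, 2, 3, 4, 5, 6, 9}.
Not covered: 7, 8 — 2 rooms.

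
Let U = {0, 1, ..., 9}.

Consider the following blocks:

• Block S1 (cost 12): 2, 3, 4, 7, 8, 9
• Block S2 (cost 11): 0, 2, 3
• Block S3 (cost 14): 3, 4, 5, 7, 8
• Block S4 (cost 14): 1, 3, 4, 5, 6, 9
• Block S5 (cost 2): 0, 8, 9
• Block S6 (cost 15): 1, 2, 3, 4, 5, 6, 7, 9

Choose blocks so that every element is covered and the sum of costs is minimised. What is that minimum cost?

17

S5, S6 together cover every element (S5 ∪ S6 = {0, 1, 2, 3, 4, 5, 6, 7, 8, 9}); total cost 2 + 15 = 17.
No covering selection has total cost below 17.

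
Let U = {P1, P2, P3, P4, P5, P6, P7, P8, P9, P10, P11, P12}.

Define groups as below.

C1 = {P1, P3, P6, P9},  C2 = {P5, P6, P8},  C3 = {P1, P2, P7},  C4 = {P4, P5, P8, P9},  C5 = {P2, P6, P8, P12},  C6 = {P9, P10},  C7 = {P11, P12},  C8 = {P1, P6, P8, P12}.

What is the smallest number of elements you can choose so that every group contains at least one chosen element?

H = {P6, P7, P9, P12} meets every group (each contains at least one member of H), and |H| = 4.
The groups C2, C3, C6, C7 are pairwise disjoint, so any hitting set needs a separate element for each — at least 4. Hence 4 is optimal.

4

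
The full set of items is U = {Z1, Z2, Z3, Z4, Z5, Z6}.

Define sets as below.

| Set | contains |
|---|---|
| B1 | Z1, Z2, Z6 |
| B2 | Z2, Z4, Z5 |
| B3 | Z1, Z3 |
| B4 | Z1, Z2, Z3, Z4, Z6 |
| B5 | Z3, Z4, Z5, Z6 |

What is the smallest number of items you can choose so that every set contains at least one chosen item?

The 2 items {Z1, Z5} hit every set.
The sets B2, B3 are pairwise disjoint, so any hitting set needs a separate item for each — at least 2. Hence 2 is optimal.

2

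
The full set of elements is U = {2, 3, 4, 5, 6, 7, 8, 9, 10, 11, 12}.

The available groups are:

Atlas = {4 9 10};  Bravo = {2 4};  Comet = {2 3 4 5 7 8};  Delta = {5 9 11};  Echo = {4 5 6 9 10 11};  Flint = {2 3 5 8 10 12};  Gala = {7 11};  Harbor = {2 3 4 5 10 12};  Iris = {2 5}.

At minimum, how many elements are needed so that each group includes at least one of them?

The 3 elements {2, 10, 11} hit every group.
The groups Atlas, Gala, Iris are pairwise disjoint, so any hitting set needs a separate element for each — at least 3. Hence 3 is optimal.

3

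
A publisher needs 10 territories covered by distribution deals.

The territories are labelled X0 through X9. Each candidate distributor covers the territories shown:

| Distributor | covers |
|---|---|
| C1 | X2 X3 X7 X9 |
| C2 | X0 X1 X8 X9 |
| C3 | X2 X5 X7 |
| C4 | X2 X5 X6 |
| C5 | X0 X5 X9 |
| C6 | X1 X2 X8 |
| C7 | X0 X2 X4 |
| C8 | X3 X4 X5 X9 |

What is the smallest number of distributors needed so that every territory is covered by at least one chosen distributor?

Take {C1, C2, C4, C7}. Their union is {X0, X1, X2, X3, X4, X5, X6, X7, X8, X9}, which is all 10 territories.
No 3 of the 8 distributors cover everything (all 56 combinations miss at least one territory), so 4 is optimal.

4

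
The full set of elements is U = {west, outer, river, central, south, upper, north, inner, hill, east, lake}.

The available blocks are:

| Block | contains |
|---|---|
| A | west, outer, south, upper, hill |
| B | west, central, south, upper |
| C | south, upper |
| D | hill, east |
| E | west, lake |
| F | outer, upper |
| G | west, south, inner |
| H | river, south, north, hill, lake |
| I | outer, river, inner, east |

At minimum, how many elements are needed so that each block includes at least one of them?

4

The 4 elements {west, river, upper, hill} hit every block.
No choice of 3 elements meets every block, so 4 is the minimum.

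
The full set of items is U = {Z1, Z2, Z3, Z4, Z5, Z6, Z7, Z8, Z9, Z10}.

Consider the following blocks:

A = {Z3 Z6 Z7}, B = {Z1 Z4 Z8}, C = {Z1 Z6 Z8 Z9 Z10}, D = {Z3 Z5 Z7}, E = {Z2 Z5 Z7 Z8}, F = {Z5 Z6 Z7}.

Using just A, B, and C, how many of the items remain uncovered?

2

Union of A, B, C = {Z1, Z3, Z4, Z6, Z7, Z8, Z9, Z10}.
Not covered: Z2, Z5 — 2 items.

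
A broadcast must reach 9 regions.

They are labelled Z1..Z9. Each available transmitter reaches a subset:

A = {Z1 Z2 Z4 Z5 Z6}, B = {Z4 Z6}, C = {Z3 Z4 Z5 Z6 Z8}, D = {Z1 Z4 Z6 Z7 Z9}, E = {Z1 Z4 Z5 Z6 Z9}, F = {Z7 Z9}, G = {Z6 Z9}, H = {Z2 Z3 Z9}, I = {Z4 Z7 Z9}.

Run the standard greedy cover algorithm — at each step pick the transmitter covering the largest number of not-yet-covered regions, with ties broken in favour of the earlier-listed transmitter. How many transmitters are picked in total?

3

Greedy: pick A (covers 5 new) → pick C (covers 2 new) → pick D (covers 2 new). Total picks: 3.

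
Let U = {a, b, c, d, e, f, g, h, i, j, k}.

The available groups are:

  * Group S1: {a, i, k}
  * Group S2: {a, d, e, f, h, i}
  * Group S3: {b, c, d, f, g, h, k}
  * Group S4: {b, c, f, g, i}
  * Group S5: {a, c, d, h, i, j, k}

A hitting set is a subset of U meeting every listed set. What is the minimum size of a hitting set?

2

The 2 items {a, b} hit every group.
No single item lies in every group, so at least 2 are needed and 2 is optimal.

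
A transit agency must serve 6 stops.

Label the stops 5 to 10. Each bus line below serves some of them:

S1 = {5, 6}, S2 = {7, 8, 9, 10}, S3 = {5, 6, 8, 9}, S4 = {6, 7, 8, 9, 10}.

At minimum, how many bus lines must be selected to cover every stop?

2

S1 and S2 together: S1 ∪ S2 = {5, 6, 7, 8, 9, 10} — every stop is covered.
No single bus line has all 6 stops (the largest, S4, has 5), so 2 is optimal.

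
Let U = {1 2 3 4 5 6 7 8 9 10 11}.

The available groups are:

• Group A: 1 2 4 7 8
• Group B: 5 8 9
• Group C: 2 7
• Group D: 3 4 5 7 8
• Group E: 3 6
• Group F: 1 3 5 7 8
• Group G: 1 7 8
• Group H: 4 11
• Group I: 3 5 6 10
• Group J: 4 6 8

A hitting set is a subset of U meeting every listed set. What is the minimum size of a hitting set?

4

T = {2, 3, 8, 11} meets every group (each contains at least one member of T), and |T| = 4.
The groups B, C, E, H are pairwise disjoint, so any hitting set needs a separate element for each — at least 4. Hence 4 is optimal.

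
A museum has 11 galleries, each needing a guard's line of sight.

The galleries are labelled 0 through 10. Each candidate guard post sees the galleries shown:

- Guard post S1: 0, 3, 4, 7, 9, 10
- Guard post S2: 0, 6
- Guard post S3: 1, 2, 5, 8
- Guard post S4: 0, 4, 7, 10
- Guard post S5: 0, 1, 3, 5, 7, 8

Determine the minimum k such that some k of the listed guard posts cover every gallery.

S1 and S2 and S3 together: S1 ∪ S2 ∪ S3 = {0, 1, 2, 3, 4, 5, 6, 7, 8, 9, 10} — every gallery is covered.
Only S3 contains 2, so S3 is forced; the remaining 7 galleries need at least 2 more guard posts (each remaining guard post adds at most 6) — so at least 3 guard posts are needed, and 3 is optimal.

3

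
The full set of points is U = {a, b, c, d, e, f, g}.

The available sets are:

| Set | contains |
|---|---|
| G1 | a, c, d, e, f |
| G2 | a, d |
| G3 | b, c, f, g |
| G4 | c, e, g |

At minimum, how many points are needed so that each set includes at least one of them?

H = {d, g} meets every set (each contains at least one member of H), and |H| = 2.
The sets G2, G4 are pairwise disjoint, so any hitting set needs a separate point for each — at least 2. Hence 2 is optimal.

2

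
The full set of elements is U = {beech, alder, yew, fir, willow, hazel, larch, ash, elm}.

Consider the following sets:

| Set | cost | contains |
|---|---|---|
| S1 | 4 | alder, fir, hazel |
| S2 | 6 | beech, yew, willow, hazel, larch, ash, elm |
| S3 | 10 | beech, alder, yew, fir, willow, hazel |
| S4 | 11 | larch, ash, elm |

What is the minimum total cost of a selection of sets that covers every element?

S1, S2 together cover every element (S1 ∪ S2 = {beech, alder, yew, fir, willow, hazel, larch, ash, elm}); total cost 4 + 6 = 10.
No covering selection has total cost below 10.

10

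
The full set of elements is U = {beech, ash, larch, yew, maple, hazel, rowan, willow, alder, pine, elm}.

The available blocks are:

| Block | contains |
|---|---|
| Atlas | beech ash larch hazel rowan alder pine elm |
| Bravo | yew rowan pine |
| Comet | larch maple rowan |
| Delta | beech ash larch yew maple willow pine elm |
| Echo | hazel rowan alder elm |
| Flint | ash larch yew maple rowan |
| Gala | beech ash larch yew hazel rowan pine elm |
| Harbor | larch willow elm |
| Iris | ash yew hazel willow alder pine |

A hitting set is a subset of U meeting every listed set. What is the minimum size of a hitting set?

H = {rowan, willow} meets every block (each contains at least one member of H), and |H| = 2.
The blocks Comet, Iris are pairwise disjoint, so any hitting set needs a separate element for each — at least 2. Hence 2 is optimal.

2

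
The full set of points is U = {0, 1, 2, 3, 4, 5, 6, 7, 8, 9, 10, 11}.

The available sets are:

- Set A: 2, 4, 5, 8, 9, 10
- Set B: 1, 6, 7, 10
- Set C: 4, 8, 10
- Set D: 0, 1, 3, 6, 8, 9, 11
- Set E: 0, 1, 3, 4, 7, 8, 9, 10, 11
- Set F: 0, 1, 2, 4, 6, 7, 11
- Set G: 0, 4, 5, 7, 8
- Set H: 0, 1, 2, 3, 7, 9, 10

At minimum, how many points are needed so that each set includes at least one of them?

Take T = {1, 4}. Each listed set contains at least one of these, so T is a hitting set of size 2.
No single point lies in every set, so at least 2 are needed and 2 is optimal.

2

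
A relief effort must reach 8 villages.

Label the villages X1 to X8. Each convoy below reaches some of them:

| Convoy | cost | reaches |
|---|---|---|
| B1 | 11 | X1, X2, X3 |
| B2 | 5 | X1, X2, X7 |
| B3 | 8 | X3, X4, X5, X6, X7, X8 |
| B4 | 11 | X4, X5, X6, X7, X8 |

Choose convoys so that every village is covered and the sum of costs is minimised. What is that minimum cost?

B2, B3 together cover every village (B2 ∪ B3 = {X1, X2, X3, X4, X5, X6, X7, X8}); total cost 5 + 8 = 13.
No covering selection has total cost below 13.

13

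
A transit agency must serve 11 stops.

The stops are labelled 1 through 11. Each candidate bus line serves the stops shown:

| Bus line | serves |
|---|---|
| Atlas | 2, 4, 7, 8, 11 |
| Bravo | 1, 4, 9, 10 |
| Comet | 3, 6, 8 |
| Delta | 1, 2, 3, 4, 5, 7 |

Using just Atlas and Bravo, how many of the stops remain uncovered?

3

Union of Atlas, Bravo = {1, 2, 4, 7, 8, 9, 10, 11}.
Not covered: 3, 5, 6 — 3 stops.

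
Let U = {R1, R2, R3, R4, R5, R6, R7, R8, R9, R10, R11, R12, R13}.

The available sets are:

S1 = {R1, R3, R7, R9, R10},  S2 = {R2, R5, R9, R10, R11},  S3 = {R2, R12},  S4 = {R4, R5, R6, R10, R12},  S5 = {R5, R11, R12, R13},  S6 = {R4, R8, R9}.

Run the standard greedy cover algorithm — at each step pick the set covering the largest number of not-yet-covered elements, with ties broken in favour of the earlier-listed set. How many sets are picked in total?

Greedy: pick S1 (covers 5 new) → pick S4 (covers 4 new) → pick S2 (covers 2 new) → pick S5 (covers 1 new) → pick S6 (covers 1 new). Total picks: 5.

5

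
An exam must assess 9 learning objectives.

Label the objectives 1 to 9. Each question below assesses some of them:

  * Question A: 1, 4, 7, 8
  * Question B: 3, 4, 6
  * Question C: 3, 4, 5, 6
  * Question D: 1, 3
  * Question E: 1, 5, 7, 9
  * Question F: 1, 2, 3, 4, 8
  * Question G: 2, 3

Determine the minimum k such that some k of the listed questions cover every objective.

3

Take {B, E, F}. Their union is {1, 2, 3, 4, 5, 6, 7, 8, 9}, which is all 9 objectives.
Only E contains 9, so E is forced; the remaining 5 objectives need at least 2 more questions (each remaining question adds at most 4) — so at least 3 questions are needed, and 3 is optimal.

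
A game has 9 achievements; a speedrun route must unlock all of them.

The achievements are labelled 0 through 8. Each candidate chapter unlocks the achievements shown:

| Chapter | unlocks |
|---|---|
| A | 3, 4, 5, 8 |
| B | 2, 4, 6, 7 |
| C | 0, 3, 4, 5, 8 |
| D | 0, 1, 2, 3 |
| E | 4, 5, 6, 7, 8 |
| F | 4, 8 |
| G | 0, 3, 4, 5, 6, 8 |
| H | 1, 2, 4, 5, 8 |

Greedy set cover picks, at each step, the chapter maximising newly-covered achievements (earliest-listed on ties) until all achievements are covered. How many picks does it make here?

Greedy: pick G (covers 6 new) → pick B (covers 2 new) → pick D (covers 1 new). Total picks: 3.
(The true minimum cover uses only 2 chapters, so greedy is not optimal here.)

3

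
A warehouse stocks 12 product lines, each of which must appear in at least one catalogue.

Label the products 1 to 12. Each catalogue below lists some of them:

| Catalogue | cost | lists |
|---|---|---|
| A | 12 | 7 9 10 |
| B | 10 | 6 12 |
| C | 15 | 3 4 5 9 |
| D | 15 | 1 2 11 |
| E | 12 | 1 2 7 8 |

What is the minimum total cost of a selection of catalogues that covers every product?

64

A, B, C, D, E together cover every product (A ∪ B ∪ C ∪ D ∪ E = {1, 2, 3, 4, 5, 6, 7, 8, 9, 10, 11, 12}); total cost 12 + 10 + 15 + 15 + 12 = 64.
No covering selection has total cost below 64.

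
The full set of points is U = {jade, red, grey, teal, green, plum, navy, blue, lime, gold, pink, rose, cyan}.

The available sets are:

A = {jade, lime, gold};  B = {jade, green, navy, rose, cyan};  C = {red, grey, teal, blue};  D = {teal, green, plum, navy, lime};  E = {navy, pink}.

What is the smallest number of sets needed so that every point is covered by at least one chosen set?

A, B, C, D, and E cover everything between them: the union {jade, red, grey, teal, green, plum, navy, blue, lime, gold, pink, rose, cyan} is all of U.
No 4 of the 5 sets cover everything (all 5 combinations miss at least one point), so 5 is optimal.

5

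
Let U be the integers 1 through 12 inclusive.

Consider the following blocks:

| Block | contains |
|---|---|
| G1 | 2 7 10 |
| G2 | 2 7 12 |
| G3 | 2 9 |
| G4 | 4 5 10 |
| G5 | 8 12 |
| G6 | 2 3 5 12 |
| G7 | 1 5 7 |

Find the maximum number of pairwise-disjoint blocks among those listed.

3

G3, G4, G5 are pairwise disjoint (G3={2,9}; G4={4,5,10}; G5={8,12}).
Every remaining block overlaps one of these, and no 4 of the listed blocks are pairwise disjoint, so 3 is the maximum.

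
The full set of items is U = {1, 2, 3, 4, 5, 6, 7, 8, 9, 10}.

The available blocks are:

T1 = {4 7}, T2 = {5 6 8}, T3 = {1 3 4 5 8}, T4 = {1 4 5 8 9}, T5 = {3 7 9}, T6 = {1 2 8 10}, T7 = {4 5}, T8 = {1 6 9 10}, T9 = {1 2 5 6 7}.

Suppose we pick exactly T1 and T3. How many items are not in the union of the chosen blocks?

4

Union of T1, T3 = {1, 3, 4, 5, 7, 8}.
Not covered: 2, 6, 9, 10 — 4 items.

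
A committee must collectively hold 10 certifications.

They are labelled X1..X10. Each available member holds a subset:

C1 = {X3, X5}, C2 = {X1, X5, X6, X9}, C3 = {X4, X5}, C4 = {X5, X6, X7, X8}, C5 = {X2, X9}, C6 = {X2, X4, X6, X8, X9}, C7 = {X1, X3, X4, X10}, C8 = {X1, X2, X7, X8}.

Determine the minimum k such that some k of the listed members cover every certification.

C4 and C5 and C7 together: C4 ∪ C5 ∪ C7 = {X1, X2, X3, X4, X5, X6, X7, X8, X9, X10} — every certification is covered.
Only C7 contains X10, so C7 is forced; the remaining 6 certifications need at least 2 more members (each remaining member adds at most 4) — so at least 3 members are needed, and 3 is optimal.

3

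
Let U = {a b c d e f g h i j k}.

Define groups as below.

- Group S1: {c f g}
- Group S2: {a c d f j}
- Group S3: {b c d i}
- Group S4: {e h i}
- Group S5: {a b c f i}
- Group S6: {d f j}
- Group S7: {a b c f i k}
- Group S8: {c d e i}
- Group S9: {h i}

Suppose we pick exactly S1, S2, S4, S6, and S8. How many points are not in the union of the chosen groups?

Union of S1, S2, S4, S6, S8 = {a, c, d, e, f, g, h, i, j}.
Not covered: b, k — 2 points.

2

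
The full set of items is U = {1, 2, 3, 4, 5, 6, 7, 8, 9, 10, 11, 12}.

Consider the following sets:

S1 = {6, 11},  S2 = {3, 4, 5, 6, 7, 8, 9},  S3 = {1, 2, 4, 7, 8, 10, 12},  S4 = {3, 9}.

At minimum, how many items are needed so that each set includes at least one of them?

3

The 3 items {9, 10, 11} hit every set.
The sets S1, S3, S4 are pairwise disjoint, so any hitting set needs a separate item for each — at least 3. Hence 3 is optimal.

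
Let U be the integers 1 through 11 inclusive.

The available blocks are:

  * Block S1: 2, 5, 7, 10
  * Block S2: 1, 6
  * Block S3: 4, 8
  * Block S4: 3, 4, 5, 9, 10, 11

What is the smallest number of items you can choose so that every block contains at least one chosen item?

3

H = {1, 4, 10} meets every block (each contains at least one member of H), and |H| = 3.
The blocks S1, S2, S3 are pairwise disjoint, so any hitting set needs a separate item for each — at least 3. Hence 3 is optimal.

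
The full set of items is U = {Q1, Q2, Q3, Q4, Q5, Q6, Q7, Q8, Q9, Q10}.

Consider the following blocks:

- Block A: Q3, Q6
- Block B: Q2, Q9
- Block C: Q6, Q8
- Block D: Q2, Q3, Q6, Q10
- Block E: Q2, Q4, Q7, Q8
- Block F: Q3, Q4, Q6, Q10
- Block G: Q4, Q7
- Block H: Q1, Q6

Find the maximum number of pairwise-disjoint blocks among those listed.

B, G, H are pairwise disjoint (B={Q2,Q9}; G={Q4,Q7}; H={Q1,Q6}).
Every remaining block overlaps one of these, and no 4 of the listed blocks are pairwise disjoint, so 3 is the maximum.

3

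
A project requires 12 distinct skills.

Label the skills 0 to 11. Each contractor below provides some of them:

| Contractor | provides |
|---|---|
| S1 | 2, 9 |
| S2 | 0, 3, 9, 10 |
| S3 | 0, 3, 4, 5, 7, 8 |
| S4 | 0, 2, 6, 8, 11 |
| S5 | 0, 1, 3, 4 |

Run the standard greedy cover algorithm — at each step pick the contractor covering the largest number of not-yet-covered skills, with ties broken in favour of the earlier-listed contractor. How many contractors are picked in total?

4

Greedy: pick S3 (covers 6 new) → pick S4 (covers 3 new) → pick S2 (covers 2 new) → pick S5 (covers 1 new). Total picks: 4.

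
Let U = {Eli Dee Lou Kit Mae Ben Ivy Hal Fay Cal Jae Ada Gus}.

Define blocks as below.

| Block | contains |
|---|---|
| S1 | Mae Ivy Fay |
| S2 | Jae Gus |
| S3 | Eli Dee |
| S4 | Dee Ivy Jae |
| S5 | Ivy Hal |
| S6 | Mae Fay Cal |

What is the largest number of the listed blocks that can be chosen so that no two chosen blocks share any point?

4

S2, S3, S5, S6 are pairwise disjoint (S2={Jae,Gus}; S3={Eli,Dee}; S5={Ivy,Hal}; S6={Mae,Fay,Cal}).
Every remaining block overlaps one of these, and no 5 of the listed blocks are pairwise disjoint, so 4 is the maximum.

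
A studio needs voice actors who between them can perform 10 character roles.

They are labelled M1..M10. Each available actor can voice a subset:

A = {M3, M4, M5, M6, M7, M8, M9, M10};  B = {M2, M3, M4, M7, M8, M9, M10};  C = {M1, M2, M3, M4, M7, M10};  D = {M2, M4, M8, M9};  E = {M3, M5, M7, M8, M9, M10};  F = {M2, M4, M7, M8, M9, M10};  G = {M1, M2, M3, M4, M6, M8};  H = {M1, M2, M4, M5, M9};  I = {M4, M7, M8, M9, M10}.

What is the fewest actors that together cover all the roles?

2

Take {A, C}. Their union is {M1, M2, M3, M4, M5, M6, M7, M8, M9, M10}, which is all 10 roles.
No single actor has all 10 roles (the largest, A, has 8), so 2 is optimal.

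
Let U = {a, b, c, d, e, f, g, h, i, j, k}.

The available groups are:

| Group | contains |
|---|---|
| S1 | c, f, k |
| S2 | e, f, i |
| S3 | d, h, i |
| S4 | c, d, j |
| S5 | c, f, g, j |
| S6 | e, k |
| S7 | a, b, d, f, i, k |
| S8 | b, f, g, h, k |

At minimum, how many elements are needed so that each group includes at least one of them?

The 3 elements {c, i, k} hit every group.
The groups S3, S5, S6 are pairwise disjoint, so any hitting set needs a separate element for each — at least 3. Hence 3 is optimal.

3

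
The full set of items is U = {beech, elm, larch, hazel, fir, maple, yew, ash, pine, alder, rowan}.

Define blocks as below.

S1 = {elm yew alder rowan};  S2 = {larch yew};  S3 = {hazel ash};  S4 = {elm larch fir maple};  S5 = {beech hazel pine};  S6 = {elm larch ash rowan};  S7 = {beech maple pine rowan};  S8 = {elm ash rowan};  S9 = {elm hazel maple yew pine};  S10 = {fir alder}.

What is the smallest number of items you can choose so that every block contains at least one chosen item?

The 4 items {larch, ash, pine, alder} hit every block.
The blocks S2, S3, S7, S10 are pairwise disjoint, so any hitting set needs a separate item for each — at least 4. Hence 4 is optimal.

4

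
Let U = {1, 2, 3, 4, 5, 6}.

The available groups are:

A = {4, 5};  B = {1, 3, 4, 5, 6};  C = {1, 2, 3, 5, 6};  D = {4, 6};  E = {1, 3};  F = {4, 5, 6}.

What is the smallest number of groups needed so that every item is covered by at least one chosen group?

Take {A, C}. Their union is {1, 2, 3, 4, 5, 6}, which is all 6 items.
No single group has all 6 items (the largest, B, has 5), so 2 is optimal.

2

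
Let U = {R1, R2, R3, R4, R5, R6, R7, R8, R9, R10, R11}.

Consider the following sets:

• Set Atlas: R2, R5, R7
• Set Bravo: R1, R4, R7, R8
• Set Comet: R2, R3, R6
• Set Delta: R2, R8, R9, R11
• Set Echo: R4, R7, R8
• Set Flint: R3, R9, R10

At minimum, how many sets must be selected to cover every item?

Atlas and Bravo and Comet and Delta and Flint together: Atlas ∪ Bravo ∪ Comet ∪ Delta ∪ Flint = {R1, R2, R3, R4, R5, R6, R7, R8, R9, R10, R11} — every item is covered.
No 4 of the 6 sets cover everything (all 15 combinations miss at least one item), so 5 is optimal.

5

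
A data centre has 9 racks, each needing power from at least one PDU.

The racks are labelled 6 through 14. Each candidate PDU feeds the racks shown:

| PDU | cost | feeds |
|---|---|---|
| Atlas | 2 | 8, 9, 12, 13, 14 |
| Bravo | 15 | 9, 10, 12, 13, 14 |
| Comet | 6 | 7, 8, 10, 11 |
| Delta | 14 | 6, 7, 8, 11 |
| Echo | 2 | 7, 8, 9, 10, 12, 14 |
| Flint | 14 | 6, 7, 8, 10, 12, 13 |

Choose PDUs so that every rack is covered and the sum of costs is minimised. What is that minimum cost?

18

Atlas, Delta, Echo together cover every rack (Atlas ∪ Delta ∪ Echo = {6, 7, 8, 9, 10, 11, 12, 13, 14}); total cost 2 + 14 + 2 = 18.
The greedy pick Echo, Atlas, Comet, Delta costs 24; no covering selection beats 18.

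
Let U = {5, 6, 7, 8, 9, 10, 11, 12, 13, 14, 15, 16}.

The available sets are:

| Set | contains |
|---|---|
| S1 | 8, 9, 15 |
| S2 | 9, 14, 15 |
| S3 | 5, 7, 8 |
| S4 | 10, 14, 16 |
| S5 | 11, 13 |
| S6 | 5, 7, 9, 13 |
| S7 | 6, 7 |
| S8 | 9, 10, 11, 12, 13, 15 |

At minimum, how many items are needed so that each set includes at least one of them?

4

The 4 items {7, 13, 14, 15} hit every set.
The sets S1, S4, S5, S7 are pairwise disjoint, so any hitting set needs a separate item for each — at least 4. Hence 4 is optimal.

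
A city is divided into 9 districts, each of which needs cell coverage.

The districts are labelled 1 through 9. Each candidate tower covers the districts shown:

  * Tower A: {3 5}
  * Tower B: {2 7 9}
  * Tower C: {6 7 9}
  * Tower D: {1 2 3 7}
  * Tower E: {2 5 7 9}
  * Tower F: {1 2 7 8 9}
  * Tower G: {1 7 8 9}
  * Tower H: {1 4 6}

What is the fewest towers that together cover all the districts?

3

Take {A, F, H}. Their union is {1, 2, 3, 4, 5, 6, 7, 8, 9}, which is all 9 districts.
Only H contains 4, so H is forced; the remaining 6 districts need at least 2 more towers (each remaining tower adds at most 4) — so at least 3 towers are needed, and 3 is optimal.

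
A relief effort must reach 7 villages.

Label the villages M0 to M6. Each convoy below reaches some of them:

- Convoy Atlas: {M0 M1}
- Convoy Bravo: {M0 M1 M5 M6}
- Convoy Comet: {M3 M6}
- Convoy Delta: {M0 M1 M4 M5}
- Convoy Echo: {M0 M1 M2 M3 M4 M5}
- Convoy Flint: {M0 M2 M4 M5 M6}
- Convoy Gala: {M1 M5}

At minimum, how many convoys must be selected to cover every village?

Comet and Echo together: Comet ∪ Echo = {M0, M1, M2, M3, M4, M5, M6} — every village is covered.
No single convoy has all 7 villages (the largest, Echo, has 6), so 2 is optimal.

2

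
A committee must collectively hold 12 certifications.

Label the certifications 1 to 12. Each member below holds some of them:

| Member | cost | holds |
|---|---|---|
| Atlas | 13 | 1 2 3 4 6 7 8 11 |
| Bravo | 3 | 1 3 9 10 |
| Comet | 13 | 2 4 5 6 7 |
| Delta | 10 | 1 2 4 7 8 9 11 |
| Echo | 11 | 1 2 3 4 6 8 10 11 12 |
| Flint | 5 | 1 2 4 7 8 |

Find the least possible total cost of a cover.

27

Bravo, Comet, Echo together cover every certification (Bravo ∪ Comet ∪ Echo = {1, 2, 3, 4, 5, 6, 7, 8, 9, 10, 11, 12}); total cost 3 + 13 + 11 = 27.
The greedy pick Bravo, Flint, Echo, Comet costs 32; no covering selection beats 27.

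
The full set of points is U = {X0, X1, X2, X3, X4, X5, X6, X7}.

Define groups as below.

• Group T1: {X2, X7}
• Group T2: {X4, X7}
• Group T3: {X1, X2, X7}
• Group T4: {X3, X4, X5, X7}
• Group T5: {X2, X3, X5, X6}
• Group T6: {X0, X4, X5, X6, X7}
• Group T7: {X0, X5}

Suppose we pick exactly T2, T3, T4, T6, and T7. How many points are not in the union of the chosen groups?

0

Union of T2, T3, T4, T6, T7 = {X0, X1, X2, X3, X4, X5, X6, X7} — that's every point, so 0 are uncovered.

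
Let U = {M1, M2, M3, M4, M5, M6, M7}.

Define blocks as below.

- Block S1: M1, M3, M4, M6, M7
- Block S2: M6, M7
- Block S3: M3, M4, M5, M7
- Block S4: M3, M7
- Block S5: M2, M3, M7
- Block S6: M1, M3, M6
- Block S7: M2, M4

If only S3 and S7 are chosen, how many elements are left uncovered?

Union of S3, S7 = {M2, M3, M4, M5, M7}.
Not covered: M1, M6 — 2 elements.

2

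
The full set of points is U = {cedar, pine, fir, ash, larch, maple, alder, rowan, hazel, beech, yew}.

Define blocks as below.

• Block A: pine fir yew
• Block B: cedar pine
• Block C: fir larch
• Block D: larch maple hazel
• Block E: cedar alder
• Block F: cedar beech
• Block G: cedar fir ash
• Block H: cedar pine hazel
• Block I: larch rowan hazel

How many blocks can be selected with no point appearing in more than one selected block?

A, D, E are pairwise disjoint (A={pine,fir,yew}; D={larch,maple,hazel}; E={cedar,alder}).
Every remaining block overlaps one of these, and no 4 of the listed blocks are pairwise disjoint, so 3 is the maximum.

3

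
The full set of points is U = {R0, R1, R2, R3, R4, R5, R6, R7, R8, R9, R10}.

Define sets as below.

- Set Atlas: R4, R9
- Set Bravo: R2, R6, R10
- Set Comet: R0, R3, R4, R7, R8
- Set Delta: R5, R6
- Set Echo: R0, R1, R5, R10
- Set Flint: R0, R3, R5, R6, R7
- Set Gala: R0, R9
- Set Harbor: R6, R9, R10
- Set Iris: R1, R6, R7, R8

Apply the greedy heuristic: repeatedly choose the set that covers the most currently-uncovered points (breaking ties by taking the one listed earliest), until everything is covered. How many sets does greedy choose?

Greedy: pick Comet (covers 5 new) → pick Bravo (covers 3 new) → pick Echo (covers 2 new) → pick Atlas (covers 1 new). Total picks: 4.

4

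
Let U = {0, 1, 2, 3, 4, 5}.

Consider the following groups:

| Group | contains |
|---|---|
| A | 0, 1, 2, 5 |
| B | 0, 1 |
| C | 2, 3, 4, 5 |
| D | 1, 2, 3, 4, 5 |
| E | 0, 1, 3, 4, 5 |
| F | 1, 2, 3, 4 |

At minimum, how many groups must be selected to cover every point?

2

A and D together: A ∪ D = {0, 1, 2, 3, 4, 5} — every point is covered.
No single group has all 6 points (the largest, D, has 5), so 2 is optimal.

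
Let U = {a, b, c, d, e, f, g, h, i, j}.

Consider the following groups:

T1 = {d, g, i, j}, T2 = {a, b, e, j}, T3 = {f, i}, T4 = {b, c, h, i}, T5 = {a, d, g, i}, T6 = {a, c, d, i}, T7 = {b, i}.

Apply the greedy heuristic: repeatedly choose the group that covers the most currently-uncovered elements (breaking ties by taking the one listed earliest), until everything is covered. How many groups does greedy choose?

4

Greedy: pick T1 (covers 4 new) → pick T2 (covers 3 new) → pick T4 (covers 2 new) → pick T3 (covers 1 new). Total picks: 4.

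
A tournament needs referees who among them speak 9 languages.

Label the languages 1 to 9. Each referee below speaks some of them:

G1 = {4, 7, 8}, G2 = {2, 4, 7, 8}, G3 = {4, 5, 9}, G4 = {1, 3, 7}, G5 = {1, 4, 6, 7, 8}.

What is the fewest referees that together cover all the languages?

4

G2 and G3 and G4 and G5 together: G2 ∪ G3 ∪ G4 ∪ G5 = {1, 2, 3, 4, 5, 6, 7, 8, 9} — every language is covered.
Only G2 contains 2, so G2 is forced; the remaining 5 languages need at least 3 more referees (each remaining referee adds at most 2) — so at least 4 referees are needed, and 4 is optimal.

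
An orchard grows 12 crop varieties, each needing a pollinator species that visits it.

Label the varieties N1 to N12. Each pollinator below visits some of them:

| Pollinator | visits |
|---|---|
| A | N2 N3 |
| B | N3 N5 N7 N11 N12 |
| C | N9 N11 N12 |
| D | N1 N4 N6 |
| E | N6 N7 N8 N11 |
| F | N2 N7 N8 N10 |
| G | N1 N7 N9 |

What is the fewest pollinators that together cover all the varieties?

4

Take {B, C, D, F}. Their union is {N1, N2, N3, N4, N5, N6, N7, N8, N9, N10, N11, N12}, which is all 12 varieties.
Only B contains N5, so B is forced; the remaining 7 varieties need at least 3 more pollinators (each remaining pollinator adds at most 3) — so at least 4 pollinators are needed, and 4 is optimal.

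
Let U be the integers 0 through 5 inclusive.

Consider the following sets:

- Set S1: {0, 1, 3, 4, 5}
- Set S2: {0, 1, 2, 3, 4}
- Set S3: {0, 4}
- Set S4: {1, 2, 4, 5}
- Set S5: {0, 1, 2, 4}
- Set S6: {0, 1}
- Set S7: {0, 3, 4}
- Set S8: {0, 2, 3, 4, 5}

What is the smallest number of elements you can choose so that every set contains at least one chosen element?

2

H = {0, 5} meets every set (each contains at least one member of H), and |H| = 2.
No single element lies in every set, so at least 2 are needed and 2 is optimal.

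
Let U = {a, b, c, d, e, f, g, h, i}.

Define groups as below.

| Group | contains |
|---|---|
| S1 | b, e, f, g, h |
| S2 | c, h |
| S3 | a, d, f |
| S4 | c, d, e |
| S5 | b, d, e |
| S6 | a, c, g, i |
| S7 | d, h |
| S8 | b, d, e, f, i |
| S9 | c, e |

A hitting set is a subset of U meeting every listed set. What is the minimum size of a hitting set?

3

Take T = {c, d, f}. Each listed group contains at least one of these, so T is a hitting set of size 3.
No choice of 2 points meets every group, so 3 is the minimum.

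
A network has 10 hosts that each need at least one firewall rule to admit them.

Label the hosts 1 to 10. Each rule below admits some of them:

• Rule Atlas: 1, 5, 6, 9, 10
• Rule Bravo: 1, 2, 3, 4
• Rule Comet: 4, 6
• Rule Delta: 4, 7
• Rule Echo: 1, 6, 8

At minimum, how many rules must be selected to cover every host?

4

Take {Atlas, Bravo, Delta, Echo}. Their union is {1, 2, 3, 4, 5, 6, 7, 8, 9, 10}, which is all 10 hosts.
Only Echo contains 8, so Echo is forced; the remaining 7 hosts need at least 3 more rules (each remaining rule adds at most 3) — so at least 4 rules are needed, and 4 is optimal.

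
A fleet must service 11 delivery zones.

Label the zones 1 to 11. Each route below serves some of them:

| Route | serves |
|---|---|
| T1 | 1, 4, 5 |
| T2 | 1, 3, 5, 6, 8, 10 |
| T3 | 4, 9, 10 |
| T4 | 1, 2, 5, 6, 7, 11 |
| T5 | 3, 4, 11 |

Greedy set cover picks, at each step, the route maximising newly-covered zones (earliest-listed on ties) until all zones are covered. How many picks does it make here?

Greedy: pick T2 (covers 6 new) → pick T4 (covers 3 new) → pick T3 (covers 2 new). Total picks: 3.

3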